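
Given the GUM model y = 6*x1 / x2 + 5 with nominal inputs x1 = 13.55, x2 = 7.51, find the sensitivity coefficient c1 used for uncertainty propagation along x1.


y = 6*x1 / x2 + 5
dy/dx1 = 6/x2
Evaluate at x2 = 7.51: c1 = 6 / 7.51
c1 = 0.7989

0.7989


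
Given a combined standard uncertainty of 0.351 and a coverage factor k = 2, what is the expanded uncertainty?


U = k * uc
U = 2 * 0.351
U = 0.7020

0.7020


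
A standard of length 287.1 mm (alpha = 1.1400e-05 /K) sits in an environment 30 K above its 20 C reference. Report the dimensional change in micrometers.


dL = L * alpha * dT
= 287.1 * 1.1400e-05 * 30
= 0.0981882 mm
dL_um = 0.0981882 * 1000 = 98.1882 um

98.1882


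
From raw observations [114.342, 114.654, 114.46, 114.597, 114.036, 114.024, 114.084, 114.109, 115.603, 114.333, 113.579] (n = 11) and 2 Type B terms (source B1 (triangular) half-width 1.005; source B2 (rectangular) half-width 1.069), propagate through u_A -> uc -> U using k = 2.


mean = (114.342 + 114.654 + 114.46 + 114.597 + 114.036 + 114.024 + 114.084 + 114.109 + 115.603 + 114.333 + 113.579) / 11 = 114.3473636
s = sqrt(sum((x - mean)^2)/(n-1)) = 0.51613569
u_A = s / sqrt(n) = 0.51613569 / sqrt(11) = 0.15562077
u_B1 = 1.005 / sqrt(6) = 0.41028953
u_B2 = 1.069 / sqrt(3) = 0.61718744
uc = sqrt(0.15562077^2 + 0.41028953^2 + 0.61718744^2) = 0.75728176
U = k * uc = 2 * 0.75728176
U = 1.5146

1.5146


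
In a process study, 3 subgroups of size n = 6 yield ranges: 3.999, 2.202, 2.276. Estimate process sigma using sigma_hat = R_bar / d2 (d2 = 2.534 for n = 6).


R_bar = (3.999 + 2.202 + 2.276) / 3
R_bar = 8.477 / 3 = 2.8256667
sigma_hat = R_bar / d2 = 2.8256667 / 2.534 = 1.1151

1.1151


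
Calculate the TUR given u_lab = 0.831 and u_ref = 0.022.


TUR = u_lab / u_ref
= 0.831 / 0.022
= 37.7727

37.7727


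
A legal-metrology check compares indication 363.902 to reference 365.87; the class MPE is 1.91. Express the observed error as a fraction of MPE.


e = indication - reference = 363.902 - 365.87 = -1.9680
|e| = 1.9680
ratio = |e| / MPE = 1.9680 / 1.91
ratio = 1.0304

1.0304


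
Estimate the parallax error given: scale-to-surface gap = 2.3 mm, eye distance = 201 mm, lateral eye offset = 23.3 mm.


error = h * offset / d
= 2.3 * 23.3 / 201
= 0.2666

0.2666


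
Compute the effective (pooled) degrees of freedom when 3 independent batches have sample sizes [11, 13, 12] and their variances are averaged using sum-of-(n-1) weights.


nu = sum_i (n_i - 1)
nu = ((11 - 1) + (13 - 1) + (12 - 1))
nu = 10 + 12 + 11
nu = 33

33


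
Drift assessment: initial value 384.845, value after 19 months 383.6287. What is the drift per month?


rate = (v2 - v1) / months
= (383.6287 - 384.845) / 19
= -1.2163 / 19
= -0.0640

-0.0640


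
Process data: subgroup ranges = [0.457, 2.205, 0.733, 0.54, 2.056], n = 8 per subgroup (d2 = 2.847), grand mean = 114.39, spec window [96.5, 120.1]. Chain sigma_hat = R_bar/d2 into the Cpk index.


R_bar = (0.457 + 2.205 + 0.733 + 0.54 + 2.056) / 5 = 1.1982
sigma = R_bar / d2 = 1.1982 / 2.847 = 0.42086407
Cp = (USL - LSL)/(6*sigma) = (120.1 - 96.5)/(6*0.42086407) = 9.3459
Cpu = (120.1 - 114.39)/(3*0.42086407) = 4.5224
Cpl = (114.39 - 96.5)/(3*0.42086407) = 14.1693
Cpk = min(Cpu, Cpl) = 4.5224

4.5224


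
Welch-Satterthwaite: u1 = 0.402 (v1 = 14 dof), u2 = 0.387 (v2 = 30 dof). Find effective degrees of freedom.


uc = sqrt(u1^2 + u2^2) = sqrt(0.402^2 + 0.387^2) = 0.55800806
v_eff = uc^4 / (u1^4/v1 + u2^4/v2)
= 0.55800806^4 / (0.402^4/14 + 0.387^4/30)
= 0.096953142 / 0.0026131098
v_eff = 37.1026

37.1026


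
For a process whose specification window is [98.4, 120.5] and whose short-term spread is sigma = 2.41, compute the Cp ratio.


Cp = (USL - LSL) / (6 * sigma)
= (120.5 - 98.4) / (6 * 2.41)
= 22.1000 / 14.4600
= 1.5284

1.5284


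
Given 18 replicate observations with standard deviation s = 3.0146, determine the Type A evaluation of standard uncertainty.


u_A = s / sqrt(n)
u_A = 3.0146 / sqrt(18)
u_A = 3.0146 / 4.2426407
u_A = 0.7105

0.7105


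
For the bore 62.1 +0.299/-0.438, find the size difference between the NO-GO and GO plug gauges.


GO = nominal - lower_tol (smallest hole = maximum material condition)
GO = 62.1 - 0.438 = 61.662
NO-GO = nominal + upper_tol (largest hole = least material condition)
NO-GO = 62.1 + 0.299 = 62.399
spread = NO-GO - GO = 62.399 - 61.662 = 0.7370

0.7370


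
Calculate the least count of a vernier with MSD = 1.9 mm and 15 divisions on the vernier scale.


LC = MSD / n_div
= 1.9 / 15
= 0.1267

0.1267


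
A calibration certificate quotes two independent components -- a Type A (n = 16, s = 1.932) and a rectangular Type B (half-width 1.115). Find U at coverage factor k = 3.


u_A = s / sqrt(n) = 1.932 / sqrt(16) = 0.483
u_B = half_width / sqrt(3) = 1.115 / sqrt(3) = 0.64374555
uc = sqrt(u_A^2 + u_B^2) = sqrt(0.483^2 + 0.64374555^2) = 0.80479645
U = k * uc = 3 * 0.80479645
U = 2.4144

2.4144


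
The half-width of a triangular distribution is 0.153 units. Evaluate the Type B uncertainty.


u_B = half_width / sqrt(6)
u_B = 0.153 / 2.4494897
u_B = 0.0625

0.0625


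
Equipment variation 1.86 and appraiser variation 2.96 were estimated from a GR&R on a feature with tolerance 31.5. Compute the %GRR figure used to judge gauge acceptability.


GRR = sqrt(EV^2 + AV^2) = sqrt(1.86^2 + 2.96^2) = 3.4958833
%GRR = GRR / tol * 100 = 3.4958833 / 31.5 * 100
%GRR = 11.0980

11.0980


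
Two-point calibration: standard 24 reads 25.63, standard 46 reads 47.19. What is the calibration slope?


slope = (y2 - y1) / (x2 - x1)
= (47.19 - 25.63) / (46 - 24)
= 21.5600 / 22
= 0.9800

0.9800


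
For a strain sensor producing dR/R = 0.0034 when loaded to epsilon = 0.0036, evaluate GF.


GF = (dR/R) / epsilon
= 0.0034 / 0.0036
= 0.9444

0.9444


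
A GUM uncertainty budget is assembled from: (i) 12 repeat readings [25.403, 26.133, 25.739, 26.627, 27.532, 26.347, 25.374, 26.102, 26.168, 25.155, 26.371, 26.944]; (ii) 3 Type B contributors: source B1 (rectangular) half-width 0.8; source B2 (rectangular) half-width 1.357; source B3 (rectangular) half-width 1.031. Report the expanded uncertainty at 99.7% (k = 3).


mean = (25.403 + 26.133 + 25.739 + 26.627 + 27.532 + 26.347 + 25.374 + 26.102 + 26.168 + 25.155 + 26.371 + 26.944) / 12 = 26.15791667
s = sqrt(sum((x - mean)^2)/(n-1)) = 0.68601848
u_A = s / sqrt(n) = 0.68601848 / sqrt(12) = 0.19803648
u_B1 = 0.8 / sqrt(3) = 0.46188022
u_B2 = 1.357 / sqrt(3) = 0.78346432
u_B3 = 1.031 / sqrt(3) = 0.59524813
uc = sqrt(0.19803648^2 + 0.46188022^2 + 0.78346432^2 + 0.59524813^2) = 1.1048477
U = k * uc = 3 * 1.1048477
U = 3.3145

3.3145


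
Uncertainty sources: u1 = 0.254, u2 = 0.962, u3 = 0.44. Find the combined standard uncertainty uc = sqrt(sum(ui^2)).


uc = sqrt(0.254^2 + 0.962^2 + 0.44^2)
uc = sqrt(1.18356)
uc = 1.0879

1.0879


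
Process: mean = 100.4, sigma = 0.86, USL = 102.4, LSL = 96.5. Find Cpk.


Cpu = (USL - mean) / (3*sigma) = (102.4 - 100.4) / (3*0.86) = 0.7752
Cpl = (mean - LSL) / (3*sigma) = (100.4 - 96.5) / (3*0.86) = 1.5116
Cpk = min(Cpu, Cpl) = 0.7752

0.7752


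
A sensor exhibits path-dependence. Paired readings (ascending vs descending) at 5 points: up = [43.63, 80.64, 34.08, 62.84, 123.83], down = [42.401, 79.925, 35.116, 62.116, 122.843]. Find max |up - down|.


|43.63 - 42.401| = 1.2290
|80.64 - 79.925| = 0.7150
|34.08 - 35.116| = 1.0360
|62.84 - 62.116| = 0.7240
|123.83 - 122.843| = 0.9870
hysteresis = max(diffs) = 1.2290

1.2290


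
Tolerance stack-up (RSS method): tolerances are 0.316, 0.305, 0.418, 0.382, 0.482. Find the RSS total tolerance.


RSS = sqrt(0.316^2 + 0.305^2 + 0.418^2 + 0.382^2 + 0.482^2)
= sqrt(0.745853)
= 0.8636

0.8636


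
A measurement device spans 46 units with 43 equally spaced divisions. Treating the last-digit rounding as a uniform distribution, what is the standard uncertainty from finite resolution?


resolution = range / divisions
resolution = 46 / 43 = 1.0697674
u_res = resolution / (2*sqrt(3))
u_res = 1.0697674 / 3.4641016
u_res = 0.3088

0.3088


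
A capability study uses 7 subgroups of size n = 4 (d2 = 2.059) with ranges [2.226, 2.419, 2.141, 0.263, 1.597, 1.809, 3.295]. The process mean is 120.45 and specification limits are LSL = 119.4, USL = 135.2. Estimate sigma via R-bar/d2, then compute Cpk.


R_bar = (2.226 + 2.419 + 2.141 + 0.263 + 1.597 + 1.809 + 3.295) / 7 = 1.9642857
sigma = R_bar / d2 = 1.9642857 / 2.059 = 0.95399985
Cp = (USL - LSL)/(6*sigma) = (135.2 - 119.4)/(6*0.95399985) = 2.7603
Cpu = (135.2 - 120.45)/(3*0.95399985) = 5.1537
Cpl = (120.45 - 119.4)/(3*0.95399985) = 0.3669
Cpk = min(Cpu, Cpl) = 0.3669

0.3669


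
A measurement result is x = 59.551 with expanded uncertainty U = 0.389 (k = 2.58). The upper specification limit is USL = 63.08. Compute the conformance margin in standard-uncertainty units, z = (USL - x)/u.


u = U / k = 0.389 / 2.58 = 0.15077519
margin = |USL - x| = |63.08 - 59.551| = 3.529
z = margin / u = 3.529 / 0.15077519
z = 23.4057

23.4057


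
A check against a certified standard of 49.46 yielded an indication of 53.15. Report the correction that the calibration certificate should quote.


Correction = standard - reading
= 49.46 - 53.15
= -3.6900

-3.6900


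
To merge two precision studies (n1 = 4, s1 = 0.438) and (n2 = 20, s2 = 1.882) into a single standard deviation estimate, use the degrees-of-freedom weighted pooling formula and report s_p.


s_p = sqrt(((n1-1)*s1^2 + (n2-1)*s2^2) / (n1+n2-2))
numerator = (4-1)*0.438^2 + (20-1)*1.882^2 = 0.575532 + 67.296556 = 67.872088
denominator = 4 + 20 - 2 = 22
s_p^2 = 67.872088 / 22 = 3.0850949
s_p = sqrt(3.0850949) = 1.7564

1.7564


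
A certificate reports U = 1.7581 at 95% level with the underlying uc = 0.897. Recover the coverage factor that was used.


k = U / uc
k = 1.7581 / 0.897
k = 1.96

1.96


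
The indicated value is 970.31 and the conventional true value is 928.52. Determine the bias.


Systematic error = measured - true
= 970.31 - 928.52
= 41.7900

41.7900


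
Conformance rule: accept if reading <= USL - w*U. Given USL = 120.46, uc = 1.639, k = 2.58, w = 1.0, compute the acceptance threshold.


U = k * uc = 2.58 * 1.639 = 4.22862
guard band g = w * U = 1.0 * 4.22862 = 4.22862
AL = USL - g = 120.46 - 4.22862
AL = 116.2314

116.2314


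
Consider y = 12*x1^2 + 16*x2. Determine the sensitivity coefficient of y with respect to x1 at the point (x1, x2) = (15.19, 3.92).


y = 12*x1^2 + 16*x2
dy/dx1 = 2*12*x1
Evaluate at x1 = 15.19: c1 = 24 * 15.19
c1 = 364.5600

364.5600


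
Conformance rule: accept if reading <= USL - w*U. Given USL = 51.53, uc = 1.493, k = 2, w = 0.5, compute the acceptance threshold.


U = k * uc = 2 * 1.493 = 2.986
guard band g = w * U = 0.5 * 2.986 = 1.493
AL = USL - g = 51.53 - 1.493
AL = 50.0370

50.0370


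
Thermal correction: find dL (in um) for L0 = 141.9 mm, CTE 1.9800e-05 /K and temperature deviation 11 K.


dL = L * alpha * dT
= 141.9 * 1.9800e-05 * 11
= 0.0309058 mm
dL_um = 0.0309058 * 1000 = 30.9058 um

30.9058


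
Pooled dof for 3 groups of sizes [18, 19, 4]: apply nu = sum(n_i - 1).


nu = sum_i (n_i - 1)
nu = ((18 - 1) + (19 - 1) + (4 - 1))
nu = 17 + 18 + 3
nu = 38

38


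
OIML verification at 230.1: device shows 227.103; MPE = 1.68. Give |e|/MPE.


e = indication - reference = 227.103 - 230.1 = -2.9970
|e| = 2.9970
ratio = |e| / MPE = 2.9970 / 1.68
ratio = 1.7839

1.7839


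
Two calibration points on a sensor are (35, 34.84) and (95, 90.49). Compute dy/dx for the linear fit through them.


slope = (y2 - y1) / (x2 - x1)
= (90.49 - 34.84) / (95 - 35)
= 55.6500 / 60
= 0.9275

0.9275


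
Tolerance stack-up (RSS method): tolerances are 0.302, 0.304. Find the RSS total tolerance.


RSS = sqrt(0.302^2 + 0.304^2)
= sqrt(0.18362)
= 0.4285

0.4285


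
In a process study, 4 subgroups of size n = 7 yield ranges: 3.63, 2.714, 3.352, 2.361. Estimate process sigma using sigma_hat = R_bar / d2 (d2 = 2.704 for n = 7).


R_bar = (3.63 + 2.714 + 3.352 + 2.361) / 4
R_bar = 12.057 / 4 = 3.01425
sigma_hat = R_bar / d2 = 3.01425 / 2.704 = 1.1147

1.1147


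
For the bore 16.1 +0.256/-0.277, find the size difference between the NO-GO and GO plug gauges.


GO = nominal - lower_tol (smallest hole = maximum material condition)
GO = 16.1 - 0.277 = 15.823
NO-GO = nominal + upper_tol (largest hole = least material condition)
NO-GO = 16.1 + 0.256 = 16.356
spread = NO-GO - GO = 16.356 - 15.823 = 0.5330

0.5330


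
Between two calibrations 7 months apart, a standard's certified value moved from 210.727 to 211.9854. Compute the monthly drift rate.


rate = (v2 - v1) / months
= (211.9854 - 210.727) / 7
= 1.2584 / 7
= 0.1798

0.1798


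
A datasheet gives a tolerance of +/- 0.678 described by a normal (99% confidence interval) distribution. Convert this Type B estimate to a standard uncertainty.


u_B = half_width / 2.576
u_B = 0.678 / 2.576
u_B = 0.2632

0.2632


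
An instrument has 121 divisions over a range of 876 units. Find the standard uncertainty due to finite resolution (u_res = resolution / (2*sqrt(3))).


resolution = range / divisions
resolution = 876 / 121 = 7.2396694
u_res = resolution / (2*sqrt(3))
u_res = 7.2396694 / 3.4641016
u_res = 2.0899

2.0899


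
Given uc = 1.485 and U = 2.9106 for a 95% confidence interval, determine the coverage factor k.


k = U / uc
k = 2.9106 / 1.485
k = 1.96

1.96


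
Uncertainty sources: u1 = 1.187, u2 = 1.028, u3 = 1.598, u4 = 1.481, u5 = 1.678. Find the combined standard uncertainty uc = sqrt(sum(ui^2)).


uc = sqrt(1.187^2 + 1.028^2 + 1.598^2 + 1.481^2 + 1.678^2)
uc = sqrt(10.028402)
uc = 3.1668

3.1668


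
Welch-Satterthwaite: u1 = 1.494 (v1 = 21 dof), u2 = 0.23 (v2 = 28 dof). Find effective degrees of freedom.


uc = sqrt(u1^2 + u2^2) = sqrt(1.494^2 + 0.23^2) = 1.5116005
v_eff = uc^4 / (u1^4/v1 + u2^4/v2)
= 1.5116005^4 / (1.494^4/21 + 0.23^4/28)
= 5.2209329 / 0.23733731
v_eff = 21.9979

21.9979


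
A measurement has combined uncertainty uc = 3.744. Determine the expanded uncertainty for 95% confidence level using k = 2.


U = k * uc
U = 2 * 3.744
U = 7.4880

7.4880


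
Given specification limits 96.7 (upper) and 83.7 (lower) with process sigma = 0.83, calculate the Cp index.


Cp = (USL - LSL) / (6 * sigma)
= (96.7 - 83.7) / (6 * 0.83)
= 13.0000 / 4.9800
= 2.6104

2.6104


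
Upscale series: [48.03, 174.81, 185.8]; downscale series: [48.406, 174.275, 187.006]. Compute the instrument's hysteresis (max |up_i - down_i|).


|48.03 - 48.406| = 0.3760
|174.81 - 174.275| = 0.5350
|185.8 - 187.006| = 1.2060
hysteresis = max(diffs) = 1.2060

1.2060


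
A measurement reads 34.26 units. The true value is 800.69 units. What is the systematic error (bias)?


Systematic error = measured - true
= 34.26 - 800.69
= -766.4300

-766.4300


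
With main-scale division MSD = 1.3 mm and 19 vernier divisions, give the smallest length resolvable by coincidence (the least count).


LC = MSD / n_div
= 1.3 / 19
= 0.0684

0.0684


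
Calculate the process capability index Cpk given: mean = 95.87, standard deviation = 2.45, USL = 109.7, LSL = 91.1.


Cpu = (USL - mean) / (3*sigma) = (109.7 - 95.87) / (3*2.45) = 1.8816
Cpl = (mean - LSL) / (3*sigma) = (95.87 - 91.1) / (3*2.45) = 0.6490
Cpk = min(Cpu, Cpl) = 0.6490

0.6490


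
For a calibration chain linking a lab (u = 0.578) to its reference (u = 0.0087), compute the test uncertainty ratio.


TUR = u_lab / u_ref
= 0.578 / 0.0087
= 66.4368

66.4368


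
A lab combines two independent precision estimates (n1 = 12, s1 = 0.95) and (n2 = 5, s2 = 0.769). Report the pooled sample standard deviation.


s_p = sqrt(((n1-1)*s1^2 + (n2-1)*s2^2) / (n1+n2-2))
numerator = (12-1)*0.95^2 + (5-1)*0.769^2 = 9.9275 + 2.365444 = 12.292944
denominator = 12 + 5 - 2 = 15
s_p^2 = 12.292944 / 15 = 0.8195296
s_p = sqrt(0.8195296) = 0.9053

0.9053


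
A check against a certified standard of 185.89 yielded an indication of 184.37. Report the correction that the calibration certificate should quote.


Correction = standard - reading
= 185.89 - 184.37
= 1.5200

1.5200


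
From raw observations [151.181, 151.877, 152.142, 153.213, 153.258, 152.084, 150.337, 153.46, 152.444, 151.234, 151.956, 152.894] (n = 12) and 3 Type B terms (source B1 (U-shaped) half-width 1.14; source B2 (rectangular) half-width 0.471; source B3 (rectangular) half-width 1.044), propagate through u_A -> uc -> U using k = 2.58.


mean = (151.181 + 151.877 + 152.142 + 153.213 + 153.258 + 152.084 + 150.337 + 153.46 + 152.444 + 151.234 + 151.956 + 152.894) / 12 = 152.1733333
s = sqrt(sum((x - mean)^2)/(n-1)) = 0.94814377
u_A = s / sqrt(n) = 0.94814377 / sqrt(12) = 0.27370553
u_B1 = 1.14 / sqrt(2) = 0.80610173
u_B2 = 0.471 / sqrt(3) = 0.27193198
u_B3 = 1.044 / sqrt(3) = 0.60275368
uc = sqrt(0.27370553^2 + 0.80610173^2 + 0.27193198^2 + 0.60275368^2) = 1.0779488
U = k * uc = 2.58 * 1.0779488
U = 2.7811

2.7811


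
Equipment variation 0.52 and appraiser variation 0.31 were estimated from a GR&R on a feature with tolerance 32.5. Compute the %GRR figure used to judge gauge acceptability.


GRR = sqrt(EV^2 + AV^2) = sqrt(0.52^2 + 0.31^2) = 0.60539243
%GRR = GRR / tol * 100 = 0.60539243 / 32.5 * 100
%GRR = 1.8627

1.8627


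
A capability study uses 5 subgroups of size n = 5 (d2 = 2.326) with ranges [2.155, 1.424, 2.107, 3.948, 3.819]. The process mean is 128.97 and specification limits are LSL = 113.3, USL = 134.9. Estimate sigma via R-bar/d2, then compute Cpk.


R_bar = (2.155 + 1.424 + 2.107 + 3.948 + 3.819) / 5 = 2.6906
sigma = R_bar / d2 = 2.6906 / 2.326 = 1.1567498
Cp = (USL - LSL)/(6*sigma) = (134.9 - 113.3)/(6*1.1567498) = 3.1122
Cpu = (134.9 - 128.97)/(3*1.1567498) = 1.7088
Cpl = (128.97 - 113.3)/(3*1.1567498) = 4.5155
Cpk = min(Cpu, Cpl) = 1.7088

1.7088


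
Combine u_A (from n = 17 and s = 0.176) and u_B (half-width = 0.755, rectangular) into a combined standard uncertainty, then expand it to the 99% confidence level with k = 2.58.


u_A = s / sqrt(n) = 0.176 / sqrt(17) = 0.04268627
u_B = half_width / sqrt(3) = 0.755 / sqrt(3) = 0.43589945
uc = sqrt(u_A^2 + u_B^2) = sqrt(0.04268627^2 + 0.43589945^2) = 0.43798453
U = k * uc = 2.58 * 0.43798453
U = 1.1300

1.1300


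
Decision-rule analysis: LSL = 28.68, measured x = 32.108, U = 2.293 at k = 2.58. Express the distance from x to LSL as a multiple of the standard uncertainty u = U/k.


u = U / k = 2.293 / 2.58 = 0.88875969
margin = |LSL - x| = |28.68 - 32.108| = 3.428
z = margin / u = 3.428 / 0.88875969
z = 3.8571

3.8571


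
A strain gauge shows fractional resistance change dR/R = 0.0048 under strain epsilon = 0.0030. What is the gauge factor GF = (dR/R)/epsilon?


GF = (dR/R) / epsilon
= 0.0048 / 0.0030
= 1.6000

1.6000


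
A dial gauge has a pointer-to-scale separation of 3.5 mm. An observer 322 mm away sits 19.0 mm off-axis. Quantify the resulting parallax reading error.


error = h * offset / d
= 3.5 * 19.0 / 322
= 0.2065

0.2065


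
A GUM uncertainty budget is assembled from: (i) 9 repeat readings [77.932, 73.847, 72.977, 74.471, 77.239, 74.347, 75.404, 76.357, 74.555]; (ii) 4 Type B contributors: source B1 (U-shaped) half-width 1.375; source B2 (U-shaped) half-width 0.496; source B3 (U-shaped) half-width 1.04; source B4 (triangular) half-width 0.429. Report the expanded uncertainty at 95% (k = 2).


mean = (77.932 + 73.847 + 72.977 + 74.471 + 77.239 + 74.347 + 75.404 + 76.357 + 74.555) / 9 = 75.23655556
s = sqrt(sum((x - mean)^2)/(n-1)) = 1.6369559
u_A = s / sqrt(n) = 1.6369559 / sqrt(9) = 0.54565197
u_B1 = 1.375 / sqrt(2) = 0.97227182
u_B2 = 0.496 / sqrt(2) = 0.35072496
u_B3 = 1.04 / sqrt(2) = 0.73539105
u_B4 = 0.429 / sqrt(6) = 0.17513852
uc = sqrt(0.54565197^2 + 0.97227182^2 + 0.35072496^2 + 0.73539105^2 + 0.17513852^2) = 1.3919519
U = k * uc = 2 * 1.3919519
U = 2.7839

2.7839


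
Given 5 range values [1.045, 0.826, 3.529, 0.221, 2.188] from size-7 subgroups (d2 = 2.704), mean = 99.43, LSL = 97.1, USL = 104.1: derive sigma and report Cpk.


R_bar = (1.045 + 0.826 + 3.529 + 0.221 + 2.188) / 5 = 1.5618
sigma = R_bar / d2 = 1.5618 / 2.704 = 0.57758876
Cp = (USL - LSL)/(6*sigma) = (104.1 - 97.1)/(6*0.57758876) = 2.0199
Cpu = (104.1 - 99.43)/(3*0.57758876) = 2.6951
Cpl = (99.43 - 97.1)/(3*0.57758876) = 1.3447
Cpk = min(Cpu, Cpl) = 1.3447

1.3447


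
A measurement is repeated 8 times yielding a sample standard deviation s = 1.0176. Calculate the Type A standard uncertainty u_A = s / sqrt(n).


u_A = s / sqrt(n)
u_A = 1.0176 / sqrt(8)
u_A = 1.0176 / 2.8284271
u_A = 0.3598

0.3598


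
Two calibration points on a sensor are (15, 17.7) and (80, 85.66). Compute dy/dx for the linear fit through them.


slope = (y2 - y1) / (x2 - x1)
= (85.66 - 17.7) / (80 - 15)
= 67.9600 / 65
= 1.0455

1.0455


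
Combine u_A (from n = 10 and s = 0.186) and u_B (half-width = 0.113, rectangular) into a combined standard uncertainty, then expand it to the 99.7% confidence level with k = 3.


u_A = s / sqrt(n) = 0.186 / sqrt(10) = 0.058818364
u_B = half_width / sqrt(3) = 0.113 / sqrt(3) = 0.06524058
uc = sqrt(u_A^2 + u_B^2) = sqrt(0.058818364^2 + 0.06524058^2) = 0.087840385
U = k * uc = 3 * 0.087840385
U = 0.2635

0.2635


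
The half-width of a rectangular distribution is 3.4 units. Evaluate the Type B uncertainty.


u_B = half_width / sqrt(3)
u_B = 3.4 / 1.7320508
u_B = 1.9630

1.9630


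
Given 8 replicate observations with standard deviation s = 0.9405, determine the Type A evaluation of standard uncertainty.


u_A = s / sqrt(n)
u_A = 0.9405 / sqrt(8)
u_A = 0.9405 / 2.8284271
u_A = 0.3325

0.3325


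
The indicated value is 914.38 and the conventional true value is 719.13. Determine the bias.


Systematic error = measured - true
= 914.38 - 719.13
= 195.2500

195.2500


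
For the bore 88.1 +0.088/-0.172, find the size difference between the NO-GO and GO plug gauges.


GO = nominal - lower_tol (smallest hole = maximum material condition)
GO = 88.1 - 0.172 = 87.928
NO-GO = nominal + upper_tol (largest hole = least material condition)
NO-GO = 88.1 + 0.088 = 88.188
spread = NO-GO - GO = 88.188 - 87.928 = 0.2600

0.2600


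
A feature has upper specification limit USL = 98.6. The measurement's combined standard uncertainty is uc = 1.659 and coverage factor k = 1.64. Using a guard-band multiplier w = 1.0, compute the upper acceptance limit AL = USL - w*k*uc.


U = k * uc = 1.64 * 1.659 = 2.72076
guard band g = w * U = 1.0 * 2.72076 = 2.72076
AL = USL - g = 98.6 - 2.72076
AL = 95.8792

95.8792


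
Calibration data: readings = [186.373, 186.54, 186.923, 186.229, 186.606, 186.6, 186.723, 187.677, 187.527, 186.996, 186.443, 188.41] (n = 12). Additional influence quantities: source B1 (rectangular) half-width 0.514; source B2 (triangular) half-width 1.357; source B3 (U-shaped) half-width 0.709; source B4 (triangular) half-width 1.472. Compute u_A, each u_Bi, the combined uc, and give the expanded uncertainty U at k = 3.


mean = (186.373 + 186.54 + 186.923 + 186.229 + 186.606 + 186.6 + 186.723 + 187.677 + 187.527 + 186.996 + 186.443 + 188.41) / 12 = 186.9205833
s = sqrt(sum((x - mean)^2)/(n-1)) = 0.64355567
u_A = s / sqrt(n) = 0.64355567 / sqrt(12) = 0.18577852
u_B1 = 0.514 / sqrt(3) = 0.29675804
u_B2 = 1.357 / sqrt(6) = 0.55399293
u_B3 = 0.709 / sqrt(2) = 0.50133871
u_B4 = 1.472 / sqrt(6) = 0.60094148
uc = sqrt(0.18577852^2 + 0.29675804^2 + 0.55399293^2 + 0.50133871^2 + 0.60094148^2) = 1.0207636
U = k * uc = 3 * 1.0207636
U = 3.0623

3.0623


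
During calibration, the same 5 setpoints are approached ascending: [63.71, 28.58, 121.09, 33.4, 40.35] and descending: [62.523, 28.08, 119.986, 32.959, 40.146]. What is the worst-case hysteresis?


|63.71 - 62.523| = 1.1870
|28.58 - 28.08| = 0.5000
|121.09 - 119.986| = 1.1040
|33.4 - 32.959| = 0.4410
|40.35 - 40.146| = 0.2040
hysteresis = max(diffs) = 1.1870

1.1870


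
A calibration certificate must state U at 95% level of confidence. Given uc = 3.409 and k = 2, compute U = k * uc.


U = k * uc
U = 2 * 3.409
U = 6.8180

6.8180


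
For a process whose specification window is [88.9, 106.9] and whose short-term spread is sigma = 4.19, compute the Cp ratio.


Cp = (USL - LSL) / (6 * sigma)
= (106.9 - 88.9) / (6 * 4.19)
= 18.0000 / 25.1400
= 0.7160

0.7160


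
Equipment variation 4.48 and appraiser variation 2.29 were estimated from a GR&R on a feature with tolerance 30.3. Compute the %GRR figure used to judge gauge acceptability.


GRR = sqrt(EV^2 + AV^2) = sqrt(4.48^2 + 2.29^2) = 5.0313517
%GRR = GRR / tol * 100 = 5.0313517 / 30.3 * 100
%GRR = 16.6051

16.6051


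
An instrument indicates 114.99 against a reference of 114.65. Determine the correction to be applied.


Correction = standard - reading
= 114.65 - 114.99
= -0.3400

-0.3400


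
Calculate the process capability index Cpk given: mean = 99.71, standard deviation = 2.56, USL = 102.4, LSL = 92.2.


Cpu = (USL - mean) / (3*sigma) = (102.4 - 99.71) / (3*2.56) = 0.3503
Cpl = (mean - LSL) / (3*sigma) = (99.71 - 92.2) / (3*2.56) = 0.9779
Cpk = min(Cpu, Cpl) = 0.3503

0.3503


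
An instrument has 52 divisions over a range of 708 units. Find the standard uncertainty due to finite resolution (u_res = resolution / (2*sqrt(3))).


resolution = range / divisions
resolution = 708 / 52 = 13.615385
u_res = resolution / (2*sqrt(3))
u_res = 13.615385 / 3.4641016
u_res = 3.9304

3.9304


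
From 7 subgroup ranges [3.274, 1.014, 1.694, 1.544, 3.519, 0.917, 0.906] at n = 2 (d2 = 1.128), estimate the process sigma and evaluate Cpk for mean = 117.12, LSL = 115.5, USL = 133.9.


R_bar = (3.274 + 1.014 + 1.694 + 1.544 + 3.519 + 0.917 + 0.906) / 7 = 1.8382857
sigma = R_bar / d2 = 1.8382857 / 1.128 = 1.6296859
Cp = (USL - LSL)/(6*sigma) = (133.9 - 115.5)/(6*1.6296859) = 1.8818
Cpu = (133.9 - 117.12)/(3*1.6296859) = 3.4322
Cpl = (117.12 - 115.5)/(3*1.6296859) = 0.3314
Cpk = min(Cpu, Cpl) = 0.3314

0.3314


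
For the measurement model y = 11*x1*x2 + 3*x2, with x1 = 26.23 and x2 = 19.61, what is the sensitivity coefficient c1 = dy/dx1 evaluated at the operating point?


y = 11*x1*x2 + 3*x2
dy/dx1 = 11*x2
Evaluate at x2 = 19.61: c1 = 11 * 19.61
c1 = 215.7100

215.7100


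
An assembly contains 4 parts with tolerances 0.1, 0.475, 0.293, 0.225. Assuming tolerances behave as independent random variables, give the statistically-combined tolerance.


RSS = sqrt(0.1^2 + 0.475^2 + 0.293^2 + 0.225^2)
= sqrt(0.372099)
= 0.6100

0.6100


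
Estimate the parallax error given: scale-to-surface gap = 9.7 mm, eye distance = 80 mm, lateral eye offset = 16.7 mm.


error = h * offset / d
= 9.7 * 16.7 / 80
= 2.0249

2.0249


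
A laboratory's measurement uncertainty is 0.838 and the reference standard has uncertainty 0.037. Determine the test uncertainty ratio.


TUR = u_lab / u_ref
= 0.838 / 0.037
= 22.6486

22.6486


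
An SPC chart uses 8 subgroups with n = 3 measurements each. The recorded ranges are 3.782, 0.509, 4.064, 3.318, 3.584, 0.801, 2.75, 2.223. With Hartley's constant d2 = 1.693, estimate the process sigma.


R_bar = (3.782 + 0.509 + 4.064 + 3.318 + 3.584 + 0.801 + 2.75 + 2.223) / 8
R_bar = 21.031 / 8 = 2.628875
sigma_hat = R_bar / d2 = 2.628875 / 1.693 = 1.5528

1.5528


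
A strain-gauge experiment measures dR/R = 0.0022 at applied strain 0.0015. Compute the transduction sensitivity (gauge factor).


GF = (dR/R) / epsilon
= 0.0022 / 0.0015
= 1.4667

1.4667


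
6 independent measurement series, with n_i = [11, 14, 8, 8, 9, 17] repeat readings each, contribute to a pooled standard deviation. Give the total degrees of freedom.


nu = sum_i (n_i - 1)
nu = ((11 - 1) + (14 - 1) + (8 - 1) + (8 - 1) + (9 - 1) + (17 - 1))
nu = 10 + 13 + 7 + 7 + 8 + 16
nu = 61

61


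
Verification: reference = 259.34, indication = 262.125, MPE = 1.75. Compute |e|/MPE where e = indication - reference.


e = indication - reference = 262.125 - 259.34 = 2.7850
|e| = 2.7850
ratio = |e| / MPE = 2.7850 / 1.75
ratio = 1.5914

1.5914


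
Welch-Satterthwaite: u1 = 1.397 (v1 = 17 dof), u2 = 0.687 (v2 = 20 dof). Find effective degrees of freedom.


uc = sqrt(u1^2 + u2^2) = sqrt(1.397^2 + 0.687^2) = 1.5567845
v_eff = uc^4 / (u1^4/v1 + u2^4/v2)
= 1.5567845^4 / (1.397^4/17 + 0.687^4/20)
= 5.8737302 / 0.23518348
v_eff = 24.9751

24.9751


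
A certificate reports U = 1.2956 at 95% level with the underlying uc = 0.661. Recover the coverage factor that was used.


k = U / uc
k = 1.2956 / 0.661
k = 1.96

1.96


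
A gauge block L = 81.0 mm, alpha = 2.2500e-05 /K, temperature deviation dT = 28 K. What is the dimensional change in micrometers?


dL = L * alpha * dT
= 81.0 * 2.2500e-05 * 28
= 0.0510300 mm
dL_um = 0.0510300 * 1000 = 51.0300 um

51.0300


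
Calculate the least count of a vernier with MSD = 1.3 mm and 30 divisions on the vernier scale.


LC = MSD / n_div
= 1.3 / 30
= 0.0433

0.0433


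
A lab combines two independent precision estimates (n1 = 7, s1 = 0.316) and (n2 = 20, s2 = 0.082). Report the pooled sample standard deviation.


s_p = sqrt(((n1-1)*s1^2 + (n2-1)*s2^2) / (n1+n2-2))
numerator = (7-1)*0.316^2 + (20-1)*0.082^2 = 0.599136 + 0.127756 = 0.726892
denominator = 7 + 20 - 2 = 25
s_p^2 = 0.726892 / 25 = 0.02907568
s_p = sqrt(0.02907568) = 0.1705

0.1705


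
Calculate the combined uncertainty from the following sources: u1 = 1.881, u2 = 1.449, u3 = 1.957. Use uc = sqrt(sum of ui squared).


uc = sqrt(1.881^2 + 1.449^2 + 1.957^2)
uc = sqrt(9.467611)
uc = 3.0769

3.0769


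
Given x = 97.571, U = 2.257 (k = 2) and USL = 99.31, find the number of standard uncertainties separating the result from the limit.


u = U / k = 2.257 / 2 = 1.1285
margin = |USL - x| = |99.31 - 97.571| = 1.739
z = margin / u = 1.739 / 1.1285
z = 1.5410

1.5410


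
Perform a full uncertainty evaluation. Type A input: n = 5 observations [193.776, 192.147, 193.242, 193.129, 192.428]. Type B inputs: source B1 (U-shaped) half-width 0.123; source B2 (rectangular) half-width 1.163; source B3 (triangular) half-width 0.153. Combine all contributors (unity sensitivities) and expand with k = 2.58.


mean = (193.776 + 192.147 + 193.242 + 193.129 + 192.428) / 5 = 192.9444
s = sqrt(sum((x - mean)^2)/(n-1)) = 0.65511778
u_A = s / sqrt(n) = 0.65511778 / sqrt(5) = 0.29297758
u_B1 = 0.123 / sqrt(2) = 0.086974134
u_B2 = 1.163 / sqrt(3) = 0.67145836
u_B3 = 0.153 / sqrt(6) = 0.062461988
uc = sqrt(0.29297758^2 + 0.086974134^2 + 0.67145836^2 + 0.062461988^2) = 0.74037706
U = k * uc = 2.58 * 0.74037706
U = 1.9102

1.9102


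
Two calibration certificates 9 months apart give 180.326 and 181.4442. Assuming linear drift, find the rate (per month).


rate = (v2 - v1) / months
= (181.4442 - 180.326) / 9
= 1.1182 / 9
= 0.1242

0.1242


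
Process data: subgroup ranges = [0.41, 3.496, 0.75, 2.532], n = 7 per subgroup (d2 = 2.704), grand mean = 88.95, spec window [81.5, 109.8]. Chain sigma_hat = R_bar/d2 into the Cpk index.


R_bar = (0.41 + 3.496 + 0.75 + 2.532) / 4 = 1.797
sigma = R_bar / d2 = 1.797 / 2.704 = 0.66457101
Cp = (USL - LSL)/(6*sigma) = (109.8 - 81.5)/(6*0.66457101) = 7.0973
Cpu = (109.8 - 88.95)/(3*0.66457101) = 10.4579
Cpl = (88.95 - 81.5)/(3*0.66457101) = 3.7367
Cpk = min(Cpu, Cpl) = 3.7367

3.7367


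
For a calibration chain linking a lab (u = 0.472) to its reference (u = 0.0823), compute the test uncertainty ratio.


TUR = u_lab / u_ref
= 0.472 / 0.0823
= 5.7351

5.7351


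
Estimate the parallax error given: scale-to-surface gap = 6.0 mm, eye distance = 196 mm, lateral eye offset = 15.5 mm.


error = h * offset / d
= 6.0 * 15.5 / 196
= 0.4745

0.4745


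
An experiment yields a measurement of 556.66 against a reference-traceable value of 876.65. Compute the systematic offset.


Systematic error = measured - true
= 556.66 - 876.65
= -319.9900

-319.9900


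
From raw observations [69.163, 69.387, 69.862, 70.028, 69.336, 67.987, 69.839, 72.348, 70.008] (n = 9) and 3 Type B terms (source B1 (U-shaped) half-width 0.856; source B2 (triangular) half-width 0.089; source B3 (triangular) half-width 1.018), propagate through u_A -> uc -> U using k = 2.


mean = (69.163 + 69.387 + 69.862 + 70.028 + 69.336 + 67.987 + 69.839 + 72.348 + 70.008) / 9 = 69.77311111
s = sqrt(sum((x - mean)^2)/(n-1)) = 1.154611
u_A = s / sqrt(n) = 1.154611 / sqrt(9) = 0.38487033
u_B1 = 0.856 / sqrt(2) = 0.6052834
u_B2 = 0.089 / sqrt(6) = 0.036334098
u_B3 = 1.018 / sqrt(6) = 0.41559676
uc = sqrt(0.38487033^2 + 0.6052834^2 + 0.036334098^2 + 0.41559676^2) = 0.82977949
U = k * uc = 2 * 0.82977949
U = 1.6596

1.6596


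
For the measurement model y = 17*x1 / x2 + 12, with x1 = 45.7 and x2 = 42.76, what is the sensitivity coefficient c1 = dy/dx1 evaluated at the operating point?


y = 17*x1 / x2 + 12
dy/dx1 = 17/x2
Evaluate at x2 = 42.76: c1 = 17 / 42.76
c1 = 0.3976

0.3976


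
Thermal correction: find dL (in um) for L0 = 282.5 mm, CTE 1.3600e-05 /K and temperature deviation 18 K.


dL = L * alpha * dT
= 282.5 * 1.3600e-05 * 18
= 0.0691560 mm
dL_um = 0.0691560 * 1000 = 69.1560 um

69.1560


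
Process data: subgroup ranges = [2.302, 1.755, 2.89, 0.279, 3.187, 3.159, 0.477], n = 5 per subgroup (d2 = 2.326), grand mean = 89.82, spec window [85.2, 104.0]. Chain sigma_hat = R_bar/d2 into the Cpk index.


R_bar = (2.302 + 1.755 + 2.89 + 0.279 + 3.187 + 3.159 + 0.477) / 7 = 2.007
sigma = R_bar / d2 = 2.007 / 2.326 = 0.86285469
Cp = (USL - LSL)/(6*sigma) = (104.0 - 85.2)/(6*0.86285469) = 3.6314
Cpu = (104.0 - 89.82)/(3*0.86285469) = 5.4779
Cpl = (89.82 - 85.2)/(3*0.86285469) = 1.7848
Cpk = min(Cpu, Cpl) = 1.7848

1.7848


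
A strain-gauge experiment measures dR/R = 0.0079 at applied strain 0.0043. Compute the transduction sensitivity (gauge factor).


GF = (dR/R) / epsilon
= 0.0079 / 0.0043
= 1.8372

1.8372


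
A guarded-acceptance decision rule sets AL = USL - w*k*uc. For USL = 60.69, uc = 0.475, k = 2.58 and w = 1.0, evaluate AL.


U = k * uc = 2.58 * 0.475 = 1.2255
guard band g = w * U = 1.0 * 1.2255 = 1.2255
AL = USL - g = 60.69 - 1.2255
AL = 59.4645

59.4645


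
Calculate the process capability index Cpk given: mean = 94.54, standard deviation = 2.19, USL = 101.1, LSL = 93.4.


Cpu = (USL - mean) / (3*sigma) = (101.1 - 94.54) / (3*2.19) = 0.9985
Cpl = (mean - LSL) / (3*sigma) = (94.54 - 93.4) / (3*2.19) = 0.1735
Cpk = min(Cpu, Cpl) = 0.1735

0.1735


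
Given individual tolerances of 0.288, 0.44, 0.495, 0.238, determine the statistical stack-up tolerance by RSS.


RSS = sqrt(0.288^2 + 0.44^2 + 0.495^2 + 0.238^2)
= sqrt(0.578213)
= 0.7604

0.7604


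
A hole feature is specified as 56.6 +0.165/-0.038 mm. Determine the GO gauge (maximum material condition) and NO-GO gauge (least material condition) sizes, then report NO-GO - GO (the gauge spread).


GO = nominal - lower_tol (smallest hole = maximum material condition)
GO = 56.6 - 0.038 = 56.562
NO-GO = nominal + upper_tol (largest hole = least material condition)
NO-GO = 56.6 + 0.165 = 56.765
spread = NO-GO - GO = 56.765 - 56.562 = 0.2030

0.2030


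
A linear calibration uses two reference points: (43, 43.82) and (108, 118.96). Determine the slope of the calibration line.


slope = (y2 - y1) / (x2 - x1)
= (118.96 - 43.82) / (108 - 43)
= 75.1400 / 65
= 1.1560

1.1560


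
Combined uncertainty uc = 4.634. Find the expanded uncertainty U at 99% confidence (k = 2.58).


U = k * uc
U = 2.58 * 4.634
U = 11.9557

11.9557


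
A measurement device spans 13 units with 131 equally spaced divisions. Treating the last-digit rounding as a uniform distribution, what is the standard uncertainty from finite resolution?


resolution = range / divisions
resolution = 13 / 131 = 0.099236641
u_res = resolution / (2*sqrt(3))
u_res = 0.099236641 / 3.4641016
u_res = 0.0286

0.0286


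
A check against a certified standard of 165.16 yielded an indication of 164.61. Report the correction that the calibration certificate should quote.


Correction = standard - reading
= 165.16 - 164.61
= 0.5500

0.5500


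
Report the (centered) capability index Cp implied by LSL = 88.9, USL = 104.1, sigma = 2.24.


Cp = (USL - LSL) / (6 * sigma)
= (104.1 - 88.9) / (6 * 2.24)
= 15.2000 / 13.4400
= 1.1310

1.1310


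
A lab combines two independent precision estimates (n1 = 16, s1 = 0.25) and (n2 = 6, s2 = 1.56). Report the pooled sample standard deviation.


s_p = sqrt(((n1-1)*s1^2 + (n2-1)*s2^2) / (n1+n2-2))
numerator = (16-1)*0.25^2 + (6-1)*1.56^2 = 0.9375 + 12.168 = 13.1055
denominator = 16 + 6 - 2 = 20
s_p^2 = 13.1055 / 20 = 0.655275
s_p = sqrt(0.655275) = 0.8095

0.8095


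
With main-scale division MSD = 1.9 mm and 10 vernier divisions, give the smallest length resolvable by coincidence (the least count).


LC = MSD / n_div
= 1.9 / 10
= 0.1900

0.1900


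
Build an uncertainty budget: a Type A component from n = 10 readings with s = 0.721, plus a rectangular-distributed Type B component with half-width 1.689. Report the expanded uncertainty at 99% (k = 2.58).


u_A = s / sqrt(n) = 0.721 / sqrt(10) = 0.22800022
u_B = half_width / sqrt(3) = 1.689 / sqrt(3) = 0.9751446
uc = sqrt(u_A^2 + u_B^2) = sqrt(0.22800022^2 + 0.9751446^2) = 1.0014445
U = k * uc = 2.58 * 1.0014445
U = 2.5837

2.5837


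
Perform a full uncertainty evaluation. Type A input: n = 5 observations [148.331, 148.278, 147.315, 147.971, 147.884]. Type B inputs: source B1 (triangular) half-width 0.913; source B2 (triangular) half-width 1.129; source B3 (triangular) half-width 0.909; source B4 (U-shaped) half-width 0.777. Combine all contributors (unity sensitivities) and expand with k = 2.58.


mean = (148.331 + 148.278 + 147.315 + 147.971 + 147.884) / 5 = 147.9558
s = sqrt(sum((x - mean)^2)/(n-1)) = 0.40638615
u_A = s / sqrt(n) = 0.40638615 / sqrt(5) = 0.18174141
u_B1 = 0.913 / sqrt(6) = 0.37273069
u_B2 = 1.129 / sqrt(6) = 0.46091232
u_B3 = 0.909 / sqrt(6) = 0.3710977
u_B4 = 0.777 / sqrt(2) = 0.54942197
uc = sqrt(0.18174141^2 + 0.37273069^2 + 0.46091232^2 + 0.3710977^2 + 0.54942197^2) = 0.90773139
U = k * uc = 2.58 * 0.90773139
U = 2.3419

2.3419


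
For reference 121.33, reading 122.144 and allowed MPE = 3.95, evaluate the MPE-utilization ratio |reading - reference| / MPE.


e = indication - reference = 122.144 - 121.33 = 0.8140
|e| = 0.8140
ratio = |e| / MPE = 0.8140 / 3.95
ratio = 0.2061

0.2061


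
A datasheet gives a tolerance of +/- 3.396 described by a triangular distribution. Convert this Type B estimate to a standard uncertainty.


u_B = half_width / sqrt(6)
u_B = 3.396 / 2.4494897
u_B = 1.3864

1.3864


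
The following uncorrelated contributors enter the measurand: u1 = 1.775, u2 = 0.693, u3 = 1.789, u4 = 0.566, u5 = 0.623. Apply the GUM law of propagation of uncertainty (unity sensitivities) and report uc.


uc = sqrt(1.775^2 + 0.693^2 + 1.789^2 + 0.566^2 + 0.623^2)
uc = sqrt(7.53988)
uc = 2.7459

2.7459


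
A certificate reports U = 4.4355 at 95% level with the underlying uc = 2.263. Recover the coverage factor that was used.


k = U / uc
k = 4.4355 / 2.263
k = 1.96

1.96


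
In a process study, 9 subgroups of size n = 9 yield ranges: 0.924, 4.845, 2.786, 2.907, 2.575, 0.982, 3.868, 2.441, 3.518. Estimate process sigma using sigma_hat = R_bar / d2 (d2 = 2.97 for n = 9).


R_bar = (0.924 + 4.845 + 2.786 + 2.907 + 2.575 + 0.982 + 3.868 + 2.441 + 3.518) / 9
R_bar = 24.846 / 9 = 2.7606667
sigma_hat = R_bar / d2 = 2.7606667 / 2.97 = 0.9295

0.9295


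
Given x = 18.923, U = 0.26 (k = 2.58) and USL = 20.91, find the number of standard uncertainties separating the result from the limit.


u = U / k = 0.26 / 2.58 = 0.10077519
margin = |USL - x| = |20.91 - 18.923| = 1.987
z = margin / u = 1.987 / 0.10077519
z = 19.7172

19.7172


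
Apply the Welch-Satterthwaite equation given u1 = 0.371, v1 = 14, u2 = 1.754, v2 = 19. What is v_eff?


uc = sqrt(u1^2 + u2^2) = sqrt(0.371^2 + 1.754^2) = 1.792807
v_eff = uc^4 / (u1^4/v1 + u2^4/v2)
= 1.792807^4 / (0.371^4/14 + 1.754^4/19)
= 10.330805 / 0.49950852
v_eff = 20.6819

20.6819
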